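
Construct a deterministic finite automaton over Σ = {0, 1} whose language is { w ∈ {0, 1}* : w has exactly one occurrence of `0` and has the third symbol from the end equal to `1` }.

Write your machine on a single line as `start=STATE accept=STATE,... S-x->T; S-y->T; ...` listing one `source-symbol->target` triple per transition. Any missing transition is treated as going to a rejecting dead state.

Run two small machines in parallel and take their product. The first has 3 states tracking the count of `0`s, saturating at 2; the second has 15 states tracking the last 3 symbols read. A product state is a pair (one from each), accepting exactly when both do. Minimizing collapses redundant product states.
11 states suffice.
       0  1 
>  A   B  C 
   B   D  E 
   C   F  G 
   D   D  D 
   E   D  H 
   F   D  I 
   G   J  G 
   H   D  K 
 * I   D  H 
 * J   D  I 
 * K   D  K 
(> = start, * = accepting)

start=A; accept=I,J,K; A-0->B; A-1->C; B-0->D; B-1->E; C-0->F; C-1->G; D-0->D; D-1->D; E-0->D; E-1->H; F-0->D; F-1->I; G-0->J; G-1->G; H-0->D; H-1->K; I-0->D; I-1->H; J-0->D; J-1->I; K-0->D; K-1->K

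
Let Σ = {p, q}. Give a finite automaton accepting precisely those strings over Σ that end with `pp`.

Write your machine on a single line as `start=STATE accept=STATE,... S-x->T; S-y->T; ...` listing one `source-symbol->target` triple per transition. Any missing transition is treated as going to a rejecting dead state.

start=A; accept=C; A-p->B; A-q->A; B-p->C; B-q->A; C-p->C; C-q->A

Remember how much of `pp` the current input suffix matches. State A means no match yet; B means the last symbol is `p`; C means the last 2 symbols are `pp`. Only C accepts. On a mismatch, fall back to the longest proper suffix that is still a prefix of `pp`.
A 3-state machine:
       p  q 
>  A   B  A 
   B   C  A 
 * C   C  A 
(> = start, * = accepting)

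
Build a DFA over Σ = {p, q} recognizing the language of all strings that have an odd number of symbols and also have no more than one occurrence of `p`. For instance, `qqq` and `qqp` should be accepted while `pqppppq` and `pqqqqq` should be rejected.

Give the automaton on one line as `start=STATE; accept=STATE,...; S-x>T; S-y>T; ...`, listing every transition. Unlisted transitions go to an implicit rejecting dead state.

start=s0; accept=s1,s2; s0-p>s1; s0-q>s2; s1-p>s3; s1-q>s4; s2-p>s4; s2-q>s0; s3-p>s5; s3-q>s5; s4-p>s5; s4-q>s1; s5-p>s3; s5-q>s3

Build one automaton per condition and run them in lockstep. One (2 states) tracks the input length modulo 2; the other (3 states) tracks the count of `p`s, saturating at 2. Each combined state is a pair, one component from each; accept when both components accept.
With 6 states:
        p   q  
>  s0   s1  s2 
 * s1   s3  s4 
 * s2   s4  s0 
   s3   s5  s5 
   s4   s5  s1 
   s5   s3  s3 
(> = start, * = accepting)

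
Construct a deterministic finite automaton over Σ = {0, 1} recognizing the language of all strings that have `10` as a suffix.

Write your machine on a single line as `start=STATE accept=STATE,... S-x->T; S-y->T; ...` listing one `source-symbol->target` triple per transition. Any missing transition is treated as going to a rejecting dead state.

start=q0; accept=q2; q0-0->q0; q0-1->q1; q1-0->q2; q1-1->q1; q2-0->q0; q2-1->q1

Remember how much of `10` the current input suffix matches. State q0 means no match yet; q1 means the last symbol is `1`; q2 means the last 2 symbols are `10`. Only q2 accepts. On a mismatch, fall back to the longest proper suffix that is still a prefix of `10`.
A 3-state machine:
        0   1  
>  q0   q0  q1 
   q1   q2  q1 
 * q2   q0  q1 
(> = start, * = accepting)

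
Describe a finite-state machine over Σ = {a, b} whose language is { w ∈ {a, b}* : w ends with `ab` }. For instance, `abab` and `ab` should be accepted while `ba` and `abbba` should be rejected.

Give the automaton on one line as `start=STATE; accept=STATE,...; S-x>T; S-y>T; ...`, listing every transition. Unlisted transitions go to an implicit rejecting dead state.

Let each state record the length of the longest suffix of the input read so far that is also a prefix of `ab`. q1 means the last symbol is `a`; q2 means the last 2 symbols are `ab`. Accept only at q2, where the string currently ends in `ab`.
With 3 states:
        a   b  
>  q0   q1  q0 
   q1   q1  q2 
 * q2   q1  q0 
(> = start, * = accepting)

start=q0; accept=q2; q0-a>q1; q0-b>q0; q1-a>q1; q1-b>q2; q2-a>q1; q2-b>q0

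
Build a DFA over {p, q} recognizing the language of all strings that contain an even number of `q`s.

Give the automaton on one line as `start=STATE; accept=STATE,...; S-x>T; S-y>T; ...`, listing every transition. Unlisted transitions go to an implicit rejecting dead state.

The only thing that matters is how many `q`s have appeared, reduced mod 2. Use one state per residue: A for 0, …, B for 1. Reading `q` moves to the next residue; anything else stays put. A is accepting.
With 2 states:
       p  q 
>* A   A  B 
   B   B  A 
(> = start, * = accepting)

start=A; accept=A; A-p>A; A-q>B; B-p>B; B-q>A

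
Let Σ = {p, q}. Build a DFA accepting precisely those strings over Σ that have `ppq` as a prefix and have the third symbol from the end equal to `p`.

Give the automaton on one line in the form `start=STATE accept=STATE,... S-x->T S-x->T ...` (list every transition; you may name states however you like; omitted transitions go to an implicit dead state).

Build one automaton per condition and run them in lockstep. The first has 5 states tracking whether the input so far still matches the prefix `ppq`; the second has 15 states tracking the last 3 symbols read. A product state is a pair (one from each), accepting exactly when both do.
A 23-state machine:
          p    q  
>  S0     S1   S2 
   S1     S3   S4 
   S2     S5   S6 
   S3     S7   S8 
   S4     S9  S10 
   S5    S11  S12 
   S6    S13  S14 
   S7     S7  S15 
 * S8    S16  S17 
   S9    S11  S12 
   S10   S13  S14 
   S11    S7  S15 
   S12    S9  S10 
   S13   S11  S12 
   S14   S13  S14 
   S15    S9  S10 
 * S16   S18  S19 
 * S17   S20  S21 
   S18   S22   S8 
   S19   S16  S17 
   S20   S18  S19 
   S21   S20  S21 
 * S22   S22   S8 
(> = start, * = accepting)

start=S0 accept=S8,S16,S17,S22 S0-p->S1 S0-q->S2 S1-p->S3 S1-q->S4 S2-p->S5 S2-q->S6 S3-p->S7 S3-q->S8 S4-p->S9 S4-q->S10 S5-p->S11 S5-q->S12 S6-p->S13 S6-q->S14 S7-p->S7 S7-q->S15 S8-p->S16 S8-q->S17 S9-p->S11 S9-q->S12 S10-p->S13 S10-q->S14 S11-p->S7 S11-q->S15 S12-p->S9 S12-q->S10 S13-p->S11 S13-q->S12 S14-p->S13 S14-q->S14 S15-p->S9 S15-q->S10 S16-p->S18 S16-q->S19 S17-p->S20 S17-q->S21 S18-p->S22 S18-q->S8 S19-p->S16 S19-q->S17 S20-p->S18 S20-q->S19 S21-p->S20 S21-q->S21 S22-p->S22 S22-q->S8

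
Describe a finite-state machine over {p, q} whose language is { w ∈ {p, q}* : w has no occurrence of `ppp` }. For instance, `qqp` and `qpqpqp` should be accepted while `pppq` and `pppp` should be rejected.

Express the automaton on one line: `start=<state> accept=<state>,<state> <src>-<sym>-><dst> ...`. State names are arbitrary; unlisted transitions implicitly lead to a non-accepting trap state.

This is the complement of 'contains `ppp`'. Use the same substring-matching states — S0 through S3 holding how much of `ppp` has just been matched — but flip the accepting set: everything except the trap S3 accepts.
With 4 states:
        p   q  
>* S0   S1  S0 
 * S1   S2  S0 
 * S2   S3  S0 
   S3   S3  S3 
(> = start, * = accepting)

start=S0 accept=S0,S1,S2 S0-p->S1 S0-q->S0 S1-p->S2 S1-q->S0 S2-p->S3 S2-q->S0 S3-p->S3 S3-q->S3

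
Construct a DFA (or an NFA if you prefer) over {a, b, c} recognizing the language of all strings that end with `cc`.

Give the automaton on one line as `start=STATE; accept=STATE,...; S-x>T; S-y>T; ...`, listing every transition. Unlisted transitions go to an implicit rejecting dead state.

Remember how much of `cc` the current input suffix matches. State q0 means no match yet; q1 means the last symbol is `c`; q2 means the last 2 symbols are `cc`. Only q2 accepts. On a mismatch, fall back to the longest proper suffix that is still a prefix of `cc`.
A 3-state machine:
        a   b   c  
>  q0   q0  q0  q1 
   q1   q0  q0  q2 
 * q2   q0  q0  q2 
(> = start, * = accepting)

start=q0; accept=q2; q0-a>q0; q0-b>q0; q0-c>q1; q1-a>q0; q1-b>q0; q1-c>q2; q2-a>q0; q2-b>q0; q2-c>q2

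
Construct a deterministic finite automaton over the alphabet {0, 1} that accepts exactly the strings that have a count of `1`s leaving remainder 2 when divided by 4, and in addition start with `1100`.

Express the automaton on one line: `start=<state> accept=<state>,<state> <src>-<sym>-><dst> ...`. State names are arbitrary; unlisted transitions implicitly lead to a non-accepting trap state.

Run two small machines in parallel and take their product. The first has 4 states tracking the count of `1`s modulo 4; the second has 6 states tracking whether the input so far still matches the prefix `1100`. A product state is a pair (one from each), accepting exactly when both do.
With 12 states:
          0    1  
>  s0     s1   s2 
   s1     s1   s3 
   s2     s3   s4 
   s3     s3   s5 
   s4     s6   s7 
   s5     s5   s7 
   s6     s8   s7 
   s7     s7   s1 
 * s8     s8   s9 
   s9     s9  s10 
   s10   s10  s11 
   s11   s11   s8 
(> = start, * = accepting)

start=s0 accept=s8 s0-0->s1 s0-1->s2 s1-0->s1 s1-1->s3 s2-0->s3 s2-1->s4 s3-0->s3 s3-1->s5 s4-0->s6 s4-1->s7 s5-0->s5 s5-1->s7 s6-0->s8 s6-1->s7 s7-0->s7 s7-1->s1 s8-0->s8 s8-1->s9 s9-0->s9 s9-1->s10 s10-0->s10 s10-1->s11 s11-0->s11 s11-1->s8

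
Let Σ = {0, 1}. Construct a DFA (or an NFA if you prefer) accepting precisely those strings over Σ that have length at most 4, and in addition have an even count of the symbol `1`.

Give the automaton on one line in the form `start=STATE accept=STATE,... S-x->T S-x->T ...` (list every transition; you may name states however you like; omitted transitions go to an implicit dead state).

Build one automaton per condition and run them in lockstep. The first has 6 states tracking the input length, saturating at 5; the second has 2 states tracking the count of `1`s modulo 2. A product state is a pair (one from each), accepting exactly when both do. After merging equivalent states the machine shrinks.
A 9-state machine:
        0   1  
>* s0   s1  s2 
 * s1   s3  s4 
   s2   s4  s3 
 * s3   s5  s6 
   s4   s6  s5 
 * s5   s7  s8 
   s6   s8  s7 
 * s7   s8  s8 
   s8   s8  s8 
(> = start, * = accepting)

start=s0 accept=s0,s1,s3,s5,s7 s0-0->s1 s0-1->s2 s1-0->s3 s1-1->s4 s2-0->s4 s2-1->s3 s3-0->s5 s3-1->s6 s4-0->s6 s4-1->s5 s5-0->s7 s5-1->s8 s6-0->s8 s6-1->s7 s7-0->s8 s7-1->s8 s8-0->s8 s8-1->s8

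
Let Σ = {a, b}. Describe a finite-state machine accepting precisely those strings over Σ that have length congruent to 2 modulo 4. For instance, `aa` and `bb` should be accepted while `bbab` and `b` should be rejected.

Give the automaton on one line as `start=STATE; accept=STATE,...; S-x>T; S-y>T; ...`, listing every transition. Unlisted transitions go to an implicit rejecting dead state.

start=s0; accept=s2; s0-a>s1; s0-b>s1; s1-a>s2; s1-b>s2; s2-a>s3; s2-b>s3; s3-a>s0; s3-b>s0

Count input length modulo 4: every symbol advances one step around the cycle s0 → s1 → s2 → s3 → s0. Accept at s2.
        a   b  
>  s0   s1  s1 
   s1   s2  s2 
 * s2   s3  s3 
   s3   s0  s0 
(> = start, * = accepting)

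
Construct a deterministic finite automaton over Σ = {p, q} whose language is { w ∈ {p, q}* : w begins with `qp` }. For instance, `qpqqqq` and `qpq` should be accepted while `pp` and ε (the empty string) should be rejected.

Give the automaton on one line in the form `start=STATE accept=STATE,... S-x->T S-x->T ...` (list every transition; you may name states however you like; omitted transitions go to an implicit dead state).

Check the first 2 symbols one by one: s0 through s1 record how many have matched `qp` so far; any wrong symbol goes to the dead state s3. After all 2 match we enter the accepting sink s2.
With 4 states:
        p   q  
>  s0   s3  s1 
   s1   s2  s3 
 * s2   s2  s2 
   s3   s3  s3 
(> = start, * = accepting)

start=s0 accept=s2 s0-p->s3 s0-q->s1 s1-p->s2 s1-q->s3 s2-p->s2 s2-q->s2 s3-p->s3 s3-q->s3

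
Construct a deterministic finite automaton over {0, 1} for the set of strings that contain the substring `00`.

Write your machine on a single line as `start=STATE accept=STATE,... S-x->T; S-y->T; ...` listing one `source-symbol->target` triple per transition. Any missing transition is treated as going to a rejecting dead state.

start=S0; accept=S2; S0-0->S1; S0-1->S0; S1-0->S2; S1-1->S0; S2-0->S2; S2-1->S2

Track how much of `00` has been matched so far: state S0 is no progress, S2 is the absorbing accept state reached once `00` has occurred. Intermediate states record partial matches; on a mismatch, fall back to the longest reusable overlap.
A 3-state machine:
        0   1  
>  S0   S1  S0 
   S1   S2  S0 
 * S2   S2  S2 
(> = start, * = accepting)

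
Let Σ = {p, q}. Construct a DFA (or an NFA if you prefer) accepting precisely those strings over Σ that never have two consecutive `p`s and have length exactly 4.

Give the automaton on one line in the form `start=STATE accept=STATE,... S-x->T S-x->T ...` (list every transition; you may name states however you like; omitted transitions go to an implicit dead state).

start=S0 accept=S8 S0-p->S1 S0-q->S2 S1-p->S3 S1-q->S4 S2-p->S5 S2-q->S4 S3-p->S3 S3-q->S3 S4-p->S6 S4-q->S7 S5-p->S3 S5-q->S7 S6-p->S3 S6-q->S8 S7-p->S8 S7-q->S8 S8-p->S3 S8-q->S3

Run two small machines in parallel and take their product. One (3 states) tracks partial matches of the forbidden pattern `pp`; the other (6 states) tracks the input length, saturating at 5. Each combined state is a pair, one component from each; accept when both components accept. Equivalent product states are then merged.
With 9 states:
        p   q  
>  S0   S1  S2 
   S1   S3  S4 
   S2   S5  S4 
   S3   S3  S3 
   S4   S6  S7 
   S5   S3  S7 
   S6   S3  S8 
   S7   S8  S8 
 * S8   S3  S3 
(> = start, * = accepting)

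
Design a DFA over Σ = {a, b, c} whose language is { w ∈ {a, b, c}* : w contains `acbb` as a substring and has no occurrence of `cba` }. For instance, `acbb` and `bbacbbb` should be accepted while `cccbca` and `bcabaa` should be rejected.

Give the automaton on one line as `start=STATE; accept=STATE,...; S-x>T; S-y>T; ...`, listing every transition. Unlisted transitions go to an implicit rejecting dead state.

start=q0; accept=q7,q10,q12; q0-a>q1; q0-b>q0; q0-c>q2; q1-a>q1; q1-b>q0; q1-c>q3; q2-a>q1; q2-b>q4; q2-c>q2; q3-a>q1; q3-b>q5; q3-c>q2; q4-a>q6; q4-b>q0; q4-c>q2; q5-a>q6; q5-b>q7; q5-c>q2; q6-a>q6; q6-b>q8; q6-c>q9; q7-a>q7; q7-b>q7; q7-c>q10; q8-a>q6; q8-b>q8; q8-c>q8; q9-a>q6; q9-b>q11; q9-c>q8; q10-a>q7; q10-b>q12; q10-c>q10; q11-a>q6; q11-b>q13; q11-c>q8; q12-a>q13; q12-b>q7; q12-c>q10; q13-a>q13; q13-b>q13; q13-c>q13

Handle the two conditions separately and then intersect. One (5 states) tracks whether and how much of `acbb` has been seen; the other (4 states) tracks partial matches of the forbidden pattern `cba`. Each combined state is a pair, one component from each; accept when both components accept.
          a    b    c  
>  q0     q1   q0   q2 
   q1     q1   q0   q3 
   q2     q1   q4   q2 
   q3     q1   q5   q2 
   q4     q6   q0   q2 
   q5     q6   q7   q2 
   q6     q6   q8   q9 
 * q7     q7   q7  q10 
   q8     q6   q8   q8 
   q9     q6  q11   q8 
 * q10    q7  q12  q10 
   q11    q6  q13   q8 
 * q12   q13   q7  q10 
   q13   q13  q13  q13 
(> = start, * = accepting)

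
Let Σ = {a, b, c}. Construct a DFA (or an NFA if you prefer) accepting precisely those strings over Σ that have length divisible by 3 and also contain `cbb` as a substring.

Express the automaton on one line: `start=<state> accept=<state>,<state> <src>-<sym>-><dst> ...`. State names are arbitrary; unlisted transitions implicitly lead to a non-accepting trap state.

Handle the two conditions separately and then intersect. One (3 states) tracks the input length modulo 3; the other (4 states) tracks whether and how much of `cbb` has been seen. Each combined state is a pair, one component from each; accept when both components accept.
With 12 states:
          a    b    c  
>  S0     S1   S1   S2 
   S1     S3   S3   S4 
   S2     S3   S5   S4 
   S3     S0   S0   S6 
   S4     S0   S7   S6 
   S5     S0   S8   S6 
   S6     S1   S9   S2 
   S7     S1  S10   S2 
 * S8    S10  S10  S10 
   S9     S3  S11   S4 
   S10   S11  S11  S11 
   S11    S8   S8   S8 
(> = start, * = accepting)

start=S0 accept=S8 S0-a->S1 S0-b->S1 S0-c->S2 S1-a->S3 S1-b->S3 S1-c->S4 S2-a->S3 S2-b->S5 S2-c->S4 S3-a->S0 S3-b->S0 S3-c->S6 S4-a->S0 S4-b->S7 S4-c->S6 S5-a->S0 S5-b->S8 S5-c->S6 S6-a->S1 S6-b->S9 S6-c->S2 S7-a->S1 S7-b->S10 S7-c->S2 S8-a->S10 S8-b->S10 S8-c->S10 S9-a->S3 S9-b->S11 S9-c->S4 S10-a->S11 S10-b->S11 S10-c->S11 S11-a->S8 S11-b->S8 S11-c->S8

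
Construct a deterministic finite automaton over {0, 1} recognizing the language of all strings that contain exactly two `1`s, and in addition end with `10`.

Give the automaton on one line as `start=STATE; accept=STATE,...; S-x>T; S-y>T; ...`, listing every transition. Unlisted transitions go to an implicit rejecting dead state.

start=q0; accept=q3; q0-0>q0; q0-1>q1; q1-0>q1; q1-1>q2; q2-0>q3; q2-1>q4; q3-0>q4; q3-1>q4; q4-0>q4; q4-1>q4

Build one automaton per condition and run them in lockstep. One (4 states) tracks the count of `1`s, saturating at 3; the other (3 states) tracks how much of the suffix `10` has currently been matched. Each combined state is a pair, one component from each; accept when both components accept. After merging equivalent states the machine shrinks.
A 5-state machine:
        0   1  
>  q0   q0  q1 
   q1   q1  q2 
   q2   q3  q4 
 * q3   q4  q4 
   q4   q4  q4 
(> = start, * = accepting)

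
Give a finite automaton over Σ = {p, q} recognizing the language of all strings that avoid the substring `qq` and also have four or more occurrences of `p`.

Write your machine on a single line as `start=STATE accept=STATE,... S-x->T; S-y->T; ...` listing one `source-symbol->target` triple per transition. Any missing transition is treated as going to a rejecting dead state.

Handle the two conditions separately and then intersect. The first has 3 states tracking partial matches of the forbidden pattern `qq`; the second has 6 states tracking the count of `p`s, saturating at 5. A product state is a pair (one from each), accepting exactly when both do. After merging equivalent states the machine shrinks.
An 11-state machine:
          p    q  
>  S0     S1   S2 
   S1     S3   S4 
   S2     S1   S5 
   S3     S6   S7 
   S4     S3   S5 
   S5     S5   S5 
   S6     S8   S9 
   S7     S6   S5 
 * S8     S8  S10 
   S9     S8   S5 
 * S10    S8   S5 
(> = start, * = accepting)

start=S0; accept=S8,S10; S0-p->S1; S0-q->S2; S1-p->S3; S1-q->S4; S2-p->S1; S2-q->S5; S3-p->S6; S3-q->S7; S4-p->S3; S4-q->S5; S5-p->S5; S5-q->S5; S6-p->S8; S6-q->S9; S7-p->S6; S7-q->S5; S8-p->S8; S8-q->S10; S9-p->S8; S9-q->S5; S10-p->S8; S10-q->S5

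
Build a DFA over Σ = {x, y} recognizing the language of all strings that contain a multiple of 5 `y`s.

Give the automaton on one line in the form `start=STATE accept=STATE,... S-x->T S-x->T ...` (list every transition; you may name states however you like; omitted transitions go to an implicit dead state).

The only thing that matters is how many `y`s have appeared, reduced mod 5. Use one state per residue: S0 for 0, …, S4 for 4. Reading `y` moves to the next residue; anything else stays put. S0 is accepting.
5 states suffice.
        x   y  
>* S0   S0  S1 
   S1   S1  S2 
   S2   S2  S3 
   S3   S3  S4 
   S4   S4  S0 
(> = start, * = accepting)

start=S0 accept=S0 S0-x->S0 S0-y->S1 S1-x->S1 S1-y->S2 S2-x->S2 S2-y->S3 S3-x->S3 S3-y->S4 S4-x->S4 S4-y->S0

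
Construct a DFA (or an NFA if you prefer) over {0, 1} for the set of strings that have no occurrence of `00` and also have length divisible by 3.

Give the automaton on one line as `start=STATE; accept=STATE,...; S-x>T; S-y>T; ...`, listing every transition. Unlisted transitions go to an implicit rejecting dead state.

start=q0; accept=q0,q7; q0-0>q1; q0-1>q2; q1-0>q3; q1-1>q4; q2-0>q5; q2-1>q4; q3-0>q6; q3-1>q6; q4-0>q7; q4-1>q0; q5-0>q6; q5-1>q0; q6-0>q8; q6-1>q8; q7-0>q8; q7-1>q2; q8-0>q3; q8-1>q3

Build one automaton per condition and run them in lockstep. One (3 states) tracks partial matches of the forbidden pattern `00`; the other (3 states) tracks the input length modulo 3. Each combined state is a pair, one component from each; accept when both components accept.
        0   1  
>* q0   q1  q2 
   q1   q3  q4 
   q2   q5  q4 
   q3   q6  q6 
   q4   q7  q0 
   q5   q6  q0 
   q6   q8  q8 
 * q7   q8  q2 
   q8   q3  q3 
(> = start, * = accepting)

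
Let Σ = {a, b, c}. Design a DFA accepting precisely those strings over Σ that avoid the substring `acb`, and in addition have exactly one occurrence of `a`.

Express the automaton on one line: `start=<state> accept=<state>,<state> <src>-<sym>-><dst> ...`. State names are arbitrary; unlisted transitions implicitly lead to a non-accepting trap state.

start=q0 accept=q1,q3,q4 q0-a->q1 q0-b->q0 q0-c->q0 q1-a->q2 q1-b->q3 q1-c->q4 q2-a->q2 q2-b->q2 q2-c->q2 q3-a->q2 q3-b->q3 q3-c->q3 q4-a->q2 q4-b->q2 q4-c->q3

Run two small machines in parallel and take their product. The first has 4 states tracking partial matches of the forbidden pattern `acb`; the second has 3 states tracking the count of `a`s, saturating at 2. A product state is a pair (one from each), accepting exactly when both do. Minimizing collapses redundant product states.
A 5-state machine:
        a   b   c  
>  q0   q1  q0  q0 
 * q1   q2  q3  q4 
   q2   q2  q2  q2 
 * q3   q2  q3  q3 
 * q4   q2  q2  q3 
(> = start, * = accepting)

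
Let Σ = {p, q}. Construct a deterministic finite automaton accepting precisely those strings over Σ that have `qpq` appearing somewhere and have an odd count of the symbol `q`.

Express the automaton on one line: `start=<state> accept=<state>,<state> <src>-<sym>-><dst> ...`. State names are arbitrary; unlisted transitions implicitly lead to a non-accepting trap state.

start=S0 accept=S7 S0-p->S0 S0-q->S1 S1-p->S2 S1-q->S3 S2-p->S4 S2-q->S5 S3-p->S6 S3-q->S1 S4-p->S4 S4-q->S3 S5-p->S5 S5-q->S7 S6-p->S0 S6-q->S7 S7-p->S7 S7-q->S5

Build one automaton per condition and run them in lockstep. The first has 4 states tracking whether and how much of `qpq` has been seen; the second has 2 states tracking the count of `q`s modulo 2. A product state is a pair (one from each), accepting exactly when both do.
8 states suffice.
        p   q  
>  S0   S0  S1 
   S1   S2  S3 
   S2   S4  S5 
   S3   S6  S1 
   S4   S4  S3 
   S5   S5  S7 
   S6   S0  S7 
 * S7   S7  S5 
(> = start, * = accepting)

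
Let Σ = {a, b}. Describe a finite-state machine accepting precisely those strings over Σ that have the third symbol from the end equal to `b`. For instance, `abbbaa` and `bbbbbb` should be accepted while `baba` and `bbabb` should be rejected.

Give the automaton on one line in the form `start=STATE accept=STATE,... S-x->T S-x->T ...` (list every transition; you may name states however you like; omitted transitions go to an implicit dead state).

Because acceptance depends on a position counted from the end, the machine has to buffer the most recent 3 symbols. Make each state the string of the last up-to-3 symbols read; on input `x` shift the window left and append `x`. Accept when the buffered window has length 3 and begins with `b`.
          a    b  
>  q0     q1   q2 
   q1     q3   q4 
   q2     q5   q6 
   q3     q7   q8 
   q4     q9  q10 
   q5    q11  q12 
   q6    q13  q14 
   q7     q7   q8 
   q8     q9  q10 
   q9    q11  q12 
   q10   q13  q14 
 * q11    q7   q8 
 * q12    q9  q10 
 * q13   q11  q12 
 * q14   q13  q14 
(> = start, * = accepting)

start=q0 accept=q11,q12,q13,q14 q0-a->q1 q0-b->q2 q1-a->q3 q1-b->q4 q2-a->q5 q2-b->q6 q3-a->q7 q3-b->q8 q4-a->q9 q4-b->q10 q5-a->q11 q5-b->q12 q6-a->q13 q6-b->q14 q7-a->q7 q7-b->q8 q8-a->q9 q8-b->q10 q9-a->q11 q9-b->q12 q10-a->q13 q10-b->q14 q11-a->q7 q11-b->q8 q12-a->q9 q12-b->q10 q13-a->q11 q13-b->q12 q14-a->q13 q14-b->q14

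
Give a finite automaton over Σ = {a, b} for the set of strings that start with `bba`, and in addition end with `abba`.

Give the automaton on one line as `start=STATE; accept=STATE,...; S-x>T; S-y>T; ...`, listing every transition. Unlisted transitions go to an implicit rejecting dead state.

start=s0; accept=s11; s0-a>s1; s0-b>s2; s1-a>s1; s1-b>s3; s2-a>s1; s2-b>s4; s3-a>s1; s3-b>s5; s4-a>s6; s4-b>s7; s5-a>s8; s5-b>s7; s6-a>s6; s6-b>s9; s7-a>s1; s7-b>s7; s8-a>s1; s8-b>s3; s9-a>s6; s9-b>s10; s10-a>s11; s10-b>s12; s11-a>s6; s11-b>s9; s12-a>s6; s12-b>s12

Run two small machines in parallel and take their product. The first has 5 states tracking whether the input so far still matches the prefix `bba`; the second has 5 states tracking how much of the suffix `abba` has currently been matched. A product state is a pair (one from each), accepting exactly when both do.
13 states suffice.
          a    b  
>  s0     s1   s2 
   s1     s1   s3 
   s2     s1   s4 
   s3     s1   s5 
   s4     s6   s7 
   s5     s8   s7 
   s6     s6   s9 
   s7     s1   s7 
   s8     s1   s3 
   s9     s6  s10 
   s10   s11  s12 
 * s11    s6   s9 
   s12    s6  s12 
(> = start, * = accepting)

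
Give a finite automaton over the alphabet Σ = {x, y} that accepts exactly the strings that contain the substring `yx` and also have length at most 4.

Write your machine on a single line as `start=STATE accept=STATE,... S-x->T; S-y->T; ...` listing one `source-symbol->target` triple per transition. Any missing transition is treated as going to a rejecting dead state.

start=q0; accept=q5,q8,q9; q0-x->q1; q0-y->q2; q1-x->q3; q1-y->q4; q2-x->q5; q2-y->q4; q3-x->q6; q3-y->q7; q4-x->q8; q4-y->q7; q5-x->q8; q5-y->q8; q6-x->q6; q6-y->q6; q7-x->q9; q7-y->q6; q8-x->q9; q8-y->q9; q9-x->q6; q9-y->q6

Run two small machines in parallel and take their product. The first has 3 states tracking whether and how much of `yx` has been seen; the second has 6 states tracking the input length, saturating at 5. A product state is a pair (one from each), accepting exactly when both do. Minimizing collapses redundant product states.
        x   y  
>  q0   q1  q2 
   q1   q3  q4 
   q2   q5  q4 
   q3   q6  q7 
   q4   q8  q7 
 * q5   q8  q8 
   q6   q6  q6 
   q7   q9  q6 
 * q8   q9  q9 
 * q9   q6  q6 
(> = start, * = accepting)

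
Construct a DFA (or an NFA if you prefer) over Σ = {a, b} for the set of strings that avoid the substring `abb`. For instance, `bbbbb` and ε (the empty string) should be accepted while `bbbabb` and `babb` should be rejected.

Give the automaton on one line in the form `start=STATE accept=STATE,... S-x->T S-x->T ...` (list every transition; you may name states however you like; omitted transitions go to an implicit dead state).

start=q0 accept=q0,q1,q2 q0-a->q1 q0-b->q0 q1-a->q1 q1-b->q2 q2-a->q1 q2-b->q3 q3-a->q3 q3-b->q3

This is the complement of 'contains `abb`'. Use the same substring-matching states — q0 through q3 holding how much of `abb` has just been matched — but flip the accepting set: everything except the trap q3 accepts.
4 states suffice.
        a   b  
>* q0   q1  q0 
 * q1   q1  q2 
 * q2   q1  q3 
   q3   q3  q3 
(> = start, * = accepting)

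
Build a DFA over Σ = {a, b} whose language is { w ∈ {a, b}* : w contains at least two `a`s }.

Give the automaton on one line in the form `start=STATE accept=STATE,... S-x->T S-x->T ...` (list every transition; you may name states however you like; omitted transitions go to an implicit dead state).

Only the number of `a`s matters, and only up to 3. Make a chain s0 → s1 → s2 → s3 advanced by each `a` (with s3 absorbing); every other symbol self-loops. The accepting set is {s2, s3}.
A 4-state machine:
        a   b  
>  s0   s1  s0 
   s1   s2  s1 
 * s2   s3  s2 
 * s3   s3  s3 
(> = start, * = accepting)

start=s0 accept=s2,s3 s0-a->s1 s0-b->s0 s1-a->s2 s1-b->s1 s2-a->s3 s2-b->s2 s3-a->s3 s3-b->s3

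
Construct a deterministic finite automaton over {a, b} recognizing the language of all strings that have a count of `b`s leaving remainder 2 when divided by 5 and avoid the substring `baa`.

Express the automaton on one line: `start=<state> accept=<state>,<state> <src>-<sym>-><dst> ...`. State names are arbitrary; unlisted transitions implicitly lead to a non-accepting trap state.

start=s0 accept=s3,s5 s0-a->s0 s0-b->s1 s1-a->s2 s1-b->s3 s2-a->s4 s2-b->s3 s3-a->s5 s3-b->s6 s4-a->s4 s4-b->s4 s5-a->s4 s5-b->s6 s6-a->s7 s6-b->s8 s7-a->s4 s7-b->s8 s8-a->s9 s8-b->s10 s9-a->s4 s9-b->s10 s10-a->s11 s10-b->s1 s11-a->s4 s11-b->s1

Build one automaton per condition and run them in lockstep. The first has 5 states tracking the count of `b`s modulo 5; the second has 4 states tracking partial matches of the forbidden pattern `baa`. A product state is a pair (one from each), accepting exactly when both do. After merging equivalent states the machine shrinks.
12 states suffice.
          a    b  
>  s0     s0   s1 
   s1     s2   s3 
   s2     s4   s3 
 * s3     s5   s6 
   s4     s4   s4 
 * s5     s4   s6 
   s6     s7   s8 
   s7     s4   s8 
   s8     s9  s10 
   s9     s4  s10 
   s10   s11   s1 
   s11    s4   s1 
(> = start, * = accepting)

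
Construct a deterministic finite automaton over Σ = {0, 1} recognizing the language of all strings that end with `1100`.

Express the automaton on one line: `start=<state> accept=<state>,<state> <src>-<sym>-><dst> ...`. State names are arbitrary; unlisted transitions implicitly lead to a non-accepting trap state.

Let each state record the length of the longest suffix of the input read so far that is also a prefix of `1100`. q1 means the last symbol is `1`; q2 means the last 2 symbols are `11`; q3 means the last 3 symbols are `110`; q4 means the last 4 symbols are `1100`. Accept only at q4, where the string currently ends in `1100`.
With 5 states:
        0   1  
>  q0   q0  q1 
   q1   q0  q2 
   q2   q3  q2 
   q3   q4  q1 
 * q4   q0  q1 
(> = start, * = accepting)

start=q0 accept=q4 q0-0->q0 q0-1->q1 q1-0->q0 q1-1->q2 q2-0->q3 q2-1->q2 q3-0->q4 q3-1->q1 q4-0->q0 q4-1->q1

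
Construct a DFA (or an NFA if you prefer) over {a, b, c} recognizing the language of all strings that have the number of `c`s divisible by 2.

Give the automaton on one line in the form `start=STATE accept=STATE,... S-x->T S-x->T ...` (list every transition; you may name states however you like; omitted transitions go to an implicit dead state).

The only thing that matters is how many `c`s have appeared, reduced mod 2. Use one state per residue: q0 for 0, …, q1 for 1. Reading `c` moves to the next residue; anything else stays put. q0 is accepting.
With 2 states:
        a   b   c  
>* q0   q0  q0  q1 
   q1   q1  q1  q0 
(> = start, * = accepting)

start=q0 accept=q0 q0-a->q0 q0-b->q0 q0-c->q1 q1-a->q1 q1-b->q1 q1-c->q0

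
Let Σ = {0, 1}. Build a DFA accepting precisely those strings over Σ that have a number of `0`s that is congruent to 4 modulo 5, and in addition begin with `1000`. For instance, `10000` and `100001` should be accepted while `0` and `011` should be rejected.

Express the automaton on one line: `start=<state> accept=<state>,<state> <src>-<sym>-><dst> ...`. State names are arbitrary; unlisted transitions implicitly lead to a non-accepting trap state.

Handle the two conditions separately and then intersect. The first has 5 states tracking the count of `0`s modulo 5; the second has 6 states tracking whether the input so far still matches the prefix `1000`. A product state is a pair (one from each), accepting exactly when both do.
14 states suffice.
       0  1 
>  A   B  C 
   B   D  B 
   C   E  F 
   D   G  D 
   E   H  B 
   F   B  F 
   G   I  G 
   H   J  D 
   I   F  I 
   J   K  J 
 * K   L  K 
   L   M  L 
   M   N  M 
   N   J  N 
(> = start, * = accepting)

start=A accept=K A-0->B A-1->C B-0->D B-1->B C-0->E C-1->F D-0->G D-1->D E-0->H E-1->B F-0->B F-1->F G-0->I G-1->G H-0->J H-1->D I-0->F I-1->I J-0->K J-1->J K-0->L K-1->K L-0->M L-1->L M-0->N M-1->M N-0->J N-1->N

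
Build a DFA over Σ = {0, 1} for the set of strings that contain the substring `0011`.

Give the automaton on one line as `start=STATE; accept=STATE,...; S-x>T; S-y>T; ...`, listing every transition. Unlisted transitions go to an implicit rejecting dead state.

start=q0; accept=q4; q0-0>q1; q0-1>q0; q1-0>q2; q1-1>q0; q2-0>q2; q2-1>q3; q3-0>q1; q3-1>q4; q4-0>q4; q4-1>q4

Track how much of `0011` has been matched so far: state q0 is no progress, q4 is the absorbing accept state reached once `0011` has occurred. Intermediate states record partial matches; on a mismatch, fall back to the longest reusable overlap.
A 5-state machine:
        0   1  
>  q0   q1  q0 
   q1   q2  q0 
   q2   q2  q3 
   q3   q1  q4 
 * q4   q4  q4 
(> = start, * = accepting)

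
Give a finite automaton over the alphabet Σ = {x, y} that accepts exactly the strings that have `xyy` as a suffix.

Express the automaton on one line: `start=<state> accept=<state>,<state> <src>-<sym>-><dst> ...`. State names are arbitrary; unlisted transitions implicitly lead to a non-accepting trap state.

start=s0 accept=s3 s0-x->s1 s0-y->s0 s1-x->s1 s1-y->s2 s2-x->s1 s2-y->s3 s3-x->s1 s3-y->s0

Let each state record the length of the longest suffix of the input read so far that is also a prefix of `xyy`. s1 means the last symbol is `x`; s2 means the last 2 symbols are `xy`; s3 means the last 3 symbols are `xyy`. Accept only at s3, where the string currently ends in `xyy`.
A 4-state machine:
        x   y  
>  s0   s1  s0 
   s1   s1  s2 
   s2   s1  s3 
 * s3   s1  s0 
(> = start, * = accepting)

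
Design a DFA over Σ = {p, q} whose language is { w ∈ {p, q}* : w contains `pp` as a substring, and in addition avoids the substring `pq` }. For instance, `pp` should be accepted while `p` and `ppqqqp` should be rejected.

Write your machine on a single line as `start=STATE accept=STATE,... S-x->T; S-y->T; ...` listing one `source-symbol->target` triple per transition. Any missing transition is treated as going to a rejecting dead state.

Build one automaton per condition and run them in lockstep. The first has 3 states tracking whether and how much of `pp` has been seen; the second has 3 states tracking partial matches of the forbidden pattern `pq`. A product state is a pair (one from each), accepting exactly when both do. Equivalent product states are then merged.
A 4-state machine:
        p   q  
>  s0   s1  s0 
   s1   s2  s3 
 * s2   s2  s3 
   s3   s3  s3 
(> = start, * = accepting)

start=s0; accept=s2; s0-p->s1; s0-q->s0; s1-p->s2; s1-q->s3; s2-p->s2; s2-q->s3; s3-p->s3; s3-q->s3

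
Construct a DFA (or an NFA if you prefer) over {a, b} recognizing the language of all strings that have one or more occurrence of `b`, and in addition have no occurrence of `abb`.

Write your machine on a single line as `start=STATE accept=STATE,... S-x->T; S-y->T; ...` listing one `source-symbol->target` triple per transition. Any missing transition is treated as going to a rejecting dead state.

Run two small machines in parallel and take their product. The first has 3 states tracking the count of `b`s, saturating at 2; the second has 4 states tracking partial matches of the forbidden pattern `abb`. A product state is a pair (one from each), accepting exactly when both do. After merging equivalent states the machine shrinks.
With 6 states:
        a   b  
>  q0   q1  q2 
   q1   q1  q3 
 * q2   q4  q2 
 * q3   q4  q5 
 * q4   q4  q3 
   q5   q5  q5 
(> = start, * = accepting)

start=q0; accept=q2,q3,q4; q0-a->q1; q0-b->q2; q1-a->q1; q1-b->q3; q2-a->q4; q2-b->q2; q3-a->q4; q3-b->q5; q4-a->q4; q4-b->q3; q5-a->q5; q5-b->q5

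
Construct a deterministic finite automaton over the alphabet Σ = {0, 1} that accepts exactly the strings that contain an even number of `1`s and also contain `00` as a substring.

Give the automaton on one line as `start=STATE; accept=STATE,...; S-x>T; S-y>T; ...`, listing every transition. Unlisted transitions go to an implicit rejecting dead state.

Build one automaton per condition and run them in lockstep. One (2 states) tracks the count of `1`s modulo 2; the other (3 states) tracks whether and how much of `00` has been seen. Each combined state is a pair, one component from each; accept when both components accept.
        0   1  
>  q0   q1  q2 
   q1   q3  q2 
   q2   q4  q0 
 * q3   q3  q5 
   q4   q5  q0 
   q5   q5  q3 
(> = start, * = accepting)

start=q0; accept=q3; q0-0>q1; q0-1>q2; q1-0>q3; q1-1>q2; q2-0>q4; q2-1>q0; q3-0>q3; q3-1>q5; q4-0>q5; q4-1>q0; q5-0>q5; q5-1>q3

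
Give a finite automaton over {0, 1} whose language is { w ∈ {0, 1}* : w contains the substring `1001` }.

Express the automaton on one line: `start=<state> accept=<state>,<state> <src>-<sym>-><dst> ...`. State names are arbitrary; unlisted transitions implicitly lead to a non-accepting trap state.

States s0..s3 record the length of the longest prefix of `1001` that matches the current input suffix. Reaching s4 means `1001` has been seen, and we stay there forever. Accept from s4.
5 states suffice.
        0   1  
>  s0   s0  s1 
   s1   s2  s1 
   s2   s3  s1 
   s3   s0  s4 
 * s4   s4  s4 
(> = start, * = accepting)

start=s0 accept=s4 s0-0->s0 s0-1->s1 s1-0->s2 s1-1->s1 s2-0->s3 s2-1->s1 s3-0->s0 s3-1->s4 s4-0->s4 s4-1->s4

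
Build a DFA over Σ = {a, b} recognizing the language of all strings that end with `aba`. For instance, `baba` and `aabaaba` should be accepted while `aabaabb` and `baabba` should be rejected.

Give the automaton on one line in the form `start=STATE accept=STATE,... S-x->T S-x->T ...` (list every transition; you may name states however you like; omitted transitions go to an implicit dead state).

Remember how much of `aba` the current input suffix matches. State q0 means no match yet; q1 means the last symbol is `a`; q2 means the last 2 symbols are `ab`; q3 means the last 3 symbols are `aba`. Only q3 accepts. On a mismatch, fall back to the longest proper suffix that is still a prefix of `aba`.
A 4-state machine:
        a   b  
>  q0   q1  q0 
   q1   q1  q2 
   q2   q3  q0 
 * q3   q1  q2 
(> = start, * = accepting)

start=q0 accept=q3 q0-a->q1 q0-b->q0 q1-a->q1 q1-b->q2 q2-a->q3 q2-b->q0 q3-a->q1 q3-b->q2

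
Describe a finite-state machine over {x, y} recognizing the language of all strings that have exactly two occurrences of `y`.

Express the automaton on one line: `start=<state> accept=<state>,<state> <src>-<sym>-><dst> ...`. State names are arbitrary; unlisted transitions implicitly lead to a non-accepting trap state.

Count `y`s, saturating at 3: states q0 through q2 mean 0 through 2 `y`s seen; q3 means more than 2. Each `y` increments (capped at q3); other symbols loop. Accept from {q2}.
        x   y  
>  q0   q0  q1 
   q1   q1  q2 
 * q2   q2  q3 
   q3   q3  q3 
(> = start, * = accepting)

start=q0 accept=q2 q0-x->q0 q0-y->q1 q1-x->q1 q1-y->q2 q2-x->q2 q2-y->q3 q3-x->q3 q3-y->q3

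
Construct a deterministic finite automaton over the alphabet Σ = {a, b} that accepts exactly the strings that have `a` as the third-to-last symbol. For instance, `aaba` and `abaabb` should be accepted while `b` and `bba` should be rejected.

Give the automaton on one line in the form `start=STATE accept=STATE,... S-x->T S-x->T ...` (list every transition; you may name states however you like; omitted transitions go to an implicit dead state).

start=s0 accept=s7,s8,s9,s10 s0-a->s1 s0-b->s2 s1-a->s3 s1-b->s4 s2-a->s5 s2-b->s6 s3-a->s7 s3-b->s8 s4-a->s9 s4-b->s10 s5-a->s11 s5-b->s12 s6-a->s13 s6-b->s14 s7-a->s7 s7-b->s8 s8-a->s9 s8-b->s10 s9-a->s11 s9-b->s12 s10-a->s13 s10-b->s14 s11-a->s7 s11-b->s8 s12-a->s9 s12-b->s10 s13-a->s11 s13-b->s12 s14-a->s13 s14-b->s14

Because acceptance depends on a position counted from the end, the machine has to buffer the most recent 3 symbols. Make each state the string of the last up-to-3 symbols read; on input `x` shift the window left and append `x`. Accept when the buffered window has length 3 and begins with `a`.
A 15-state machine:
          a    b  
>  s0     s1   s2 
   s1     s3   s4 
   s2     s5   s6 
   s3     s7   s8 
   s4     s9  s10 
   s5    s11  s12 
   s6    s13  s14 
 * s7     s7   s8 
 * s8     s9  s10 
 * s9    s11  s12 
 * s10   s13  s14 
   s11    s7   s8 
   s12    s9  s10 
   s13   s11  s12 
   s14   s13  s14 
(> = start, * = accepting)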